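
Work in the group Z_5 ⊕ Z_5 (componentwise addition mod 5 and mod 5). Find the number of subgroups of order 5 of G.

6

|G| = 25 and 5 | 25, so subgroups of order 5 are possible by Lagrange.
The subgroups of order 5 are: {(0,0), (0,1), (0,2), (0,3), (0,4)}; {(0,0), (1,0), (2,0), (3,0), (4,0)}; {(0,0), (1,1), (2,2), (3,3), (4,4)}; {(0,0), (1,2), (2,4), (3,1), (4,3)}; … (6 in all).
So G has 6 subgroups of order 5.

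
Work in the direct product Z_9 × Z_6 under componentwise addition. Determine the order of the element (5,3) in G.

The order of (5,3) in Z_9 × Z_6 is lcm(ord(5) in Z_9, ord(3) in Z_6).
ord(5) = 9 and ord(3) = 2, so |⟨(5,3)⟩| = lcm(9, 2) = 18.

18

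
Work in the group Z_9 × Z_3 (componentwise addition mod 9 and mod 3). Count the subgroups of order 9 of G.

|G| = 27 and 9 | 27, so subgroups of order 9 are possible by Lagrange.
The subgroups of order 9 are: {(0,0), (0,1), (0,2), (3,0), (3,1), (3,2), (6,0), (6,1), (6,2)}; {(0,0), (1,0), (2,0), (3,0), (4,0), (5,0), (6,0), (7,0), (8,0)}; {(0,0), (1,1), (2,2), (3,0), (4,1), (5,2), (6,0), (7,1), (8,2)}; {(0,0), (1,2), (2,1), (3,0), (4,2), (5,1), (6,0), (7,2), (8,1)}.
So G has 4 subgroups of order 9.

4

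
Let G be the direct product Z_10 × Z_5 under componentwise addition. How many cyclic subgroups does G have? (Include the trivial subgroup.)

14

A cyclic subgroup of order d is generated by each of its φ(d) elements of order d, so the cyclic subgroups of order d number (#elements of order d)/φ(d).
Cyclic subgroups by order — order 1: 1; order 2: 1; order 5: 6; order 10: 6.
Total: 14.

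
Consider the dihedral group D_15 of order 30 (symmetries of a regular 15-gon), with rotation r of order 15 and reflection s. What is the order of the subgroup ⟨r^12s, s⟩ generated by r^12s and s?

|⟨r^12s⟩| = 2 and |⟨s⟩| = 2, so |H| is a multiple of lcm(2, 2) = 2 and divides |G| = 30.
Closing under the operation: H = {e, r^3, r^6, r^9, r^12, s, r^3s, r^6s, r^9s, r^12s}, so |H| = 10.

10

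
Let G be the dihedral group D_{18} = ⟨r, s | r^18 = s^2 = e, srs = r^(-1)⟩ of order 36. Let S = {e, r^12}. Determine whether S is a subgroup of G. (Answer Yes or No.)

r^12 ∈ S but its inverse r^6 ∉ S, so S is not a subgroup.

No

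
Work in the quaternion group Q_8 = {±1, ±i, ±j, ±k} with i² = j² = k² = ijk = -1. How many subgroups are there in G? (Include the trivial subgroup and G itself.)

|G| = 8, so by Lagrange every subgroup order divides 8. Divisors: 1, 2, 4, 8.
Subgroups by order — order 1: 1; order 2: 1; order 4: 3; order 8: 1.
Total: 1 + 1 + 3 + 1 = 6.

6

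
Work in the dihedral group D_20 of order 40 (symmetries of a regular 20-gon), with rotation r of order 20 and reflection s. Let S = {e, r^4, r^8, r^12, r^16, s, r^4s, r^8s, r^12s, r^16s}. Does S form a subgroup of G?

Yes

|S| = 10 divides |G| = 40, consistent with Lagrange.
S contains the identity, every element's inverse is in S, and S is closed under ·: it is a subgroup.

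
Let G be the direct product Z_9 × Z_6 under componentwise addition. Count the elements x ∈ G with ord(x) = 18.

18

An element (a,b) has order lcm(ord(a), ord(b)); count pairs with lcm equal to 18.
Enumerating gives 18 such elements.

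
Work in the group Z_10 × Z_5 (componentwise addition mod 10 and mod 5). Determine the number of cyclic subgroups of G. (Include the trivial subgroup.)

Group the elements of G by the cyclic subgroup they generate; each cyclic subgroup of order d accounts for φ(d) elements.
Cyclic subgroups by order — order 1: 1; order 2: 1; order 5: 6; order 10: 6.
Total: 14.

14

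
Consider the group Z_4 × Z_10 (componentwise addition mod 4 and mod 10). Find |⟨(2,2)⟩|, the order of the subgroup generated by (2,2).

10

The order of (2,2) in Z_4 × Z_10 is lcm(ord(2) in Z_4, ord(2) in Z_10).
ord(2) = 2 and ord(2) = 5, so |⟨(2,2)⟩| = lcm(2, 5) = 10.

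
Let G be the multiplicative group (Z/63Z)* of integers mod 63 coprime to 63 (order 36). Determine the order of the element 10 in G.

6

Compute successive powers of 10 mod 63: 10, 37, 55, 46, 19, 1; 10^6 ≡ 1 (mod 63).
So |⟨10⟩| = 6.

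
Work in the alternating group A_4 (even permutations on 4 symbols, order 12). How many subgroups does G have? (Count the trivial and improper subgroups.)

|G| = 12, so by Lagrange every subgroup order divides 12. Divisors: 1, 2, 3, 4, 6, 12.
Subgroups by order — order 1: 1; order 2: 3; order 3: 4; order 4: 1; order 6: 0; order 12: 1.
Total: 1 + 3 + 4 + 1 + 0 + 1 = 10.

10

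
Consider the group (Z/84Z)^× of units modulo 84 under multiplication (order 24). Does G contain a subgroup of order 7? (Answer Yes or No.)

7 does not divide |G| = 24, so by Lagrange no subgroup of order 7 exists.

No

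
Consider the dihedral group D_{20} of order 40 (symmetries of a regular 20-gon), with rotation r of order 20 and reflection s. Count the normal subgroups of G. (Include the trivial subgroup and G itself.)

G has 48 subgroups. Checking conjugation-invariance by order — order 1: 1/1 normal; order 2: 1/21 normal; order 4: 1/11 normal; order 5: 1/1 normal; order 8: 0/5 normal; order 10: 1/5 normal; order 20: 3/3 normal; order 40: 1/1 normal.
Total normal subgroups: 9.

9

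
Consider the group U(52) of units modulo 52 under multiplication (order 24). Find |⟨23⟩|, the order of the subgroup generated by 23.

Compute successive powers of 23 mod 52: 23, 9, 51, 29, 43, 1; 23^6 ≡ 1 (mod 52).
So |⟨23⟩| = 6.

6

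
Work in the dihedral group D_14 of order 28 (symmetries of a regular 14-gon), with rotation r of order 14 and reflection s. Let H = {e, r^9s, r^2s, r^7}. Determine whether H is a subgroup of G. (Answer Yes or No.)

|H| = 4 divides |G| = 28, consistent with Lagrange.
H contains the identity, every element's inverse is in H, and H is closed under ·: it is a subgroup.

Yes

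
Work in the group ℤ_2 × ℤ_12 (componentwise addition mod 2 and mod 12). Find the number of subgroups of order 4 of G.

3

|G| = 24 and 4 | 24, so subgroups of order 4 are possible by Lagrange.
The subgroups of order 4 are: {(0,0), (0,3), (0,6), (0,9)}; {(0,0), (0,6), (1,0), (1,6)}; {(0,0), (0,6), (1,3), (1,9)}.
So G has 3 subgroups of order 4.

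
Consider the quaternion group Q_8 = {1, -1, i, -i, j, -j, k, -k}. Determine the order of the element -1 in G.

Computing powers of -1: the smallest k with (-1)^k = e is k = 2.

2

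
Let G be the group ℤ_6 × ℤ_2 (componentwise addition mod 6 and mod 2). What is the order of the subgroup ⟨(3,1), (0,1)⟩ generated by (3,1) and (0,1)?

|⟨(3,1)⟩| = 2 and |⟨(0,1)⟩| = 2, so |H| is a multiple of lcm(2, 2) = 2 and divides |G| = 12.
Closing under the operation: H = {(0,0), (0,1), (3,0), (3,1)}, so |H| = 4.

4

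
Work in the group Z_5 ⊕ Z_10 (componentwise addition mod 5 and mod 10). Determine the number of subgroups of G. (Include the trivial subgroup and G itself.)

16

|G| = 50, so by Lagrange every subgroup order divides 50. Divisors: 1, 2, 5, 10, 25, 50.
Subgroups by order — order 1: 1; order 2: 1; order 5: 6; order 10: 6; order 25: 1; order 50: 1.
Total: 1 + 1 + 6 + 6 + 1 + 1 = 16.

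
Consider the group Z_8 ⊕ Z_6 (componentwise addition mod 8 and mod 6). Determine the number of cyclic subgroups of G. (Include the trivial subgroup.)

Each element a generates a cyclic subgroup ⟨a⟩; distinct elements may generate the same one (a cyclic group of order d has φ(d) generators).
Cyclic subgroups by order — order 1: 1; order 2: 3; order 3: 1; order 4: 2; order 6: 3; order 8: 2; order 12: 2; order 24: 2.
Total: 16.

16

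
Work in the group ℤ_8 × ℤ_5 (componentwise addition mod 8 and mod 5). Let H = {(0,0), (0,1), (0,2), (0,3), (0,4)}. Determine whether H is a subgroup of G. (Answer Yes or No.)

|H| = 5 divides |G| = 40, consistent with Lagrange.
H contains the identity, every element's inverse is in H, and H is closed under +: it is a subgroup.
In fact H = ⟨(0,1)⟩.

Yes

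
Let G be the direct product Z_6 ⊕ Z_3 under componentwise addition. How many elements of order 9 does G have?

An element (a,b) has order lcm(ord(a), ord(b)); count pairs with lcm equal to 9.
Enumerating gives 0 such elements.

0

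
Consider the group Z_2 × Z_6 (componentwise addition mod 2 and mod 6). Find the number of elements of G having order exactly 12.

0

An element (a,b) has order lcm(ord(a), ord(b)); count pairs with lcm equal to 12.
Enumerating gives 0 such elements.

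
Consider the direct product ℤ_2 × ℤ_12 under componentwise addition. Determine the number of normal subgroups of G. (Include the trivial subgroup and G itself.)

G is abelian, so every subgroup is normal.
G has 16 subgroups in total, hence 16 normal subgroups.

16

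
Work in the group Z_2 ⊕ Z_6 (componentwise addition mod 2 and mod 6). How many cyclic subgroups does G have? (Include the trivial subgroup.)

8

Each element a generates a cyclic subgroup ⟨a⟩; distinct elements may generate the same one (a cyclic group of order d has φ(d) generators).
Cyclic subgroups by order — order 1: 1; order 2: 3; order 3: 1; order 6: 3.
Total: 8.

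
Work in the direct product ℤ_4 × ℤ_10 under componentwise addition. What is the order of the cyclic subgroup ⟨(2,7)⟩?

10

The order of (2,7) in Z_4 × Z_10 is lcm(ord(2) in Z_4, ord(7) in Z_10).
ord(2) = 2 and ord(7) = 10, so |⟨(2,7)⟩| = lcm(2, 10) = 10.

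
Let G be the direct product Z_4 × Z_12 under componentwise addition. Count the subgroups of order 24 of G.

3

|G| = 48 and 24 | 48, so subgroups of order 24 are possible by Lagrange.
The subgroups of order 24 are: {(0,0), (0,1), (0,2), (0,3), (0,4), (0,5), (0,6), (0,7), (0,8), (0,9), (0,10), (0,11), (2,0), (2,1), (2,2), (2,3), (2,4), (2,5), (2,6), (2,7), (2,8), (2,9), (2,10), (2,11)}; {(0,0), (0,2), (0,4), (0,6), (0,8), (0,10), (1,0), (1,2), (1,4), (1,6), (1,8), (1,10), (2,0), (2,2), (2,4), (2,6), (2,8), (2,10), (3,0), (3,2), (3,4), (3,6), (3,8), (3,10)}; {(0,0), (0,2), (0,4), (0,6), (0,8), (0,10), (1,1), (1,3), (1,5), (1,7), (1,9), (1,11), (2,0), (2,2), (2,4), (2,6), (2,8), (2,10), (3,1), (3,3), (3,5), (3,7), (3,9), (3,11)}.
So G has 3 subgroups of order 24.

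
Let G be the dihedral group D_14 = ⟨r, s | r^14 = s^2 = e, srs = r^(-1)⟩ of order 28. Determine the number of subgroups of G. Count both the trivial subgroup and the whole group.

|G| = 28, so by Lagrange every subgroup order divides 28. Divisors: 1, 2, 4, 7, 14, 28.
Subgroups by order — order 1: 1; order 2: 15; order 4: 7; order 7: 1; order 14: 3; order 28: 1.
Total: 1 + 15 + 7 + 1 + 3 + 1 = 28.

28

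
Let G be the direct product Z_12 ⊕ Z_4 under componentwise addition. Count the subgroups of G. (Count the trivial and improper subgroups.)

30

|G| = 48, so by Lagrange every subgroup order divides 48. Divisors: 1, 2, 3, 4, 6, 8, 12, 16, 24, 48.
Subgroups by order — order 1: 1; order 2: 3; order 3: 1; order 4: 7; order 6: 3; order 8: 3; order 12: 7; order 16: 1; order 24: 3; order 48: 1.
Total: 1 + 3 + 1 + 7 + 3 + 3 + 7 + 1 + 3 + 1 = 30.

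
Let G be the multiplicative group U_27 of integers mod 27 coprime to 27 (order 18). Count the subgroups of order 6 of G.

1

|G| = 18 and 6 | 18, so subgroups of order 6 are possible by Lagrange.
The subgroups of order 6 are: {1, 8, 10, 17, 19, 26}.
So G has 1 subgroup of order 6.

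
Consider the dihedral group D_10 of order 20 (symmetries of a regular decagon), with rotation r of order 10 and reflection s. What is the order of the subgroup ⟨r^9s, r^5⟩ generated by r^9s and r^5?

4

|⟨r^9s⟩| = 2 and |⟨r^5⟩| = 2, so |H| is a multiple of lcm(2, 2) = 2 and divides |G| = 20.
Closing under the operation: H = {e, r^5, r^4s, r^9s}, so |H| = 4.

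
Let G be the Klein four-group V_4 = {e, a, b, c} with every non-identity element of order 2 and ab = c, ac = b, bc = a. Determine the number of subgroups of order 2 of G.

|G| = 4 and 2 | 4, so subgroups of order 2 are possible by Lagrange.
The subgroups of order 2 are: {e, a}; {e, b}; {e, c}.
So G has 3 subgroups of order 2.

3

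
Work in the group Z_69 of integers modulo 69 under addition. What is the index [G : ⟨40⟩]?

1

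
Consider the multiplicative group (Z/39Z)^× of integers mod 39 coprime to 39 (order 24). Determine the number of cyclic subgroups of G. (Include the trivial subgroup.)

A cyclic subgroup of order d is generated by each of its φ(d) elements of order d, so the cyclic subgroups of order d number (#elements of order d)/φ(d).
Cyclic subgroups by order — order 1: 1; order 2: 3; order 3: 1; order 4: 2; order 6: 3; order 12: 2.
Total: 12.

12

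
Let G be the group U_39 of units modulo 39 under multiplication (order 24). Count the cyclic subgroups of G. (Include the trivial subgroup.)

Each element a generates a cyclic subgroup ⟨a⟩; distinct elements may generate the same one (a cyclic group of order d has φ(d) generators).
Cyclic subgroups by order — order 1: 1; order 2: 3; order 3: 1; order 4: 2; order 6: 3; order 12: 2.
Total: 12.

12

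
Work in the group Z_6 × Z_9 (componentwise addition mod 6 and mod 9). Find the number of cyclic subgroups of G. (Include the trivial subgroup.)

16

A cyclic subgroup of order d is generated by each of its φ(d) elements of order d, so the cyclic subgroups of order d number (#elements of order d)/φ(d).
Cyclic subgroups by order — order 1: 1; order 2: 1; order 3: 4; order 6: 4; order 9: 3; order 18: 3.
Total: 16.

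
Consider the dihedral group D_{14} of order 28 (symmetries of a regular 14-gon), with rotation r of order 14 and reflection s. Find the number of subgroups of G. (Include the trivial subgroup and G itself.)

28

|G| = 28, so by Lagrange every subgroup order divides 28. Divisors: 1, 2, 4, 7, 14, 28.
Subgroups by order — order 1: 1; order 2: 15; order 4: 7; order 7: 1; order 14: 3; order 28: 1.
Total: 1 + 15 + 7 + 1 + 3 + 1 = 28.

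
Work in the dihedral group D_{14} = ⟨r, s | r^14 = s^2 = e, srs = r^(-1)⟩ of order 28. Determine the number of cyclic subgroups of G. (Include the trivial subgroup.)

18

A cyclic subgroup of order d is generated by each of its φ(d) elements of order d, so the cyclic subgroups of order d number (#elements of order d)/φ(d).
Cyclic subgroups by order — order 1: 1; order 2: 15; order 7: 1; order 14: 1.
Total: 18.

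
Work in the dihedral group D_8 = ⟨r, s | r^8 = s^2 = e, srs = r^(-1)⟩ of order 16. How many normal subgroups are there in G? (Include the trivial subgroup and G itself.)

G has 19 subgroups. Checking conjugation-invariance by order — order 1: 1/1 normal; order 2: 1/9 normal; order 4: 1/5 normal; order 8: 3/3 normal; order 16: 1/1 normal.
Total normal subgroups: 7.

7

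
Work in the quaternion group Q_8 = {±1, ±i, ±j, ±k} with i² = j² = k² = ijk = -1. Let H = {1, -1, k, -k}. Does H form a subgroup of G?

Yes

|H| = 4 divides |G| = 8, consistent with Lagrange.
H contains the identity, every element's inverse is in H, and H is closed under ·: it is a subgroup.
In fact H = ⟨-k⟩.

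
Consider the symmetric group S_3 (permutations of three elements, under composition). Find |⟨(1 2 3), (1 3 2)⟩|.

|⟨(1 2 3)⟩| = 3 and |⟨(1 3 2)⟩| = 3, so |H| is a multiple of lcm(3, 3) = 3 and divides |G| = 6.
Closing under the operation: H = {e, (1 2 3), (1 3 2)}, so |H| = 3.

3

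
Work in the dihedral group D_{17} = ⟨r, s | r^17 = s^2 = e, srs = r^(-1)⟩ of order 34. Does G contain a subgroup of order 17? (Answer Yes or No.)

Yes

17 | 34. A subgroup of order 17 is {e, r, r^2, r^3, r^4, r^5, r^6, r^7, r^8, r^9, r^10, r^11, r^12, r^13, r^14, r^15, r^16}.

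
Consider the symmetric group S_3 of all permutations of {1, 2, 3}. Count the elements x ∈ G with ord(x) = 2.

3

The elements of order 2 are: (2 3), (1 2), (1 3).
That's 3.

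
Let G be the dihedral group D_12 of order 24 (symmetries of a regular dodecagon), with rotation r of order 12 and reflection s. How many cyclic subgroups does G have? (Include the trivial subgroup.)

Each element a generates a cyclic subgroup ⟨a⟩; distinct elements may generate the same one (a cyclic group of order d has φ(d) generators).
Cyclic subgroups by order — order 1: 1; order 2: 13; order 3: 1; order 4: 1; order 6: 1; order 12: 1.
Total: 18.

18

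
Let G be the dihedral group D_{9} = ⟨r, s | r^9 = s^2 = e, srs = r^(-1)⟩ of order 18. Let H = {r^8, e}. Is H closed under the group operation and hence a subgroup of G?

r^8 ∈ H but its inverse r ∉ H, so H is not a subgroup.

No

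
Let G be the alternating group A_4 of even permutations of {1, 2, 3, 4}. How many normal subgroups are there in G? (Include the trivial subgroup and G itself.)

G has 10 subgroups. Checking conjugation-invariance by order — order 1: 1/1 normal; order 2: 0/3 normal; order 3: 0/4 normal; order 4: 1/1 normal; order 12: 1/1 normal.
Total normal subgroups: 3.

3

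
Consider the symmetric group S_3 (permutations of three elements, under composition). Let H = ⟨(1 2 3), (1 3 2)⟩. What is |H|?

3

|⟨(1 2 3)⟩| = 3 and |⟨(1 3 2)⟩| = 3, so |H| is a multiple of lcm(3, 3) = 3 and divides |G| = 6.
Closing under the operation: H = {e, (1 2 3), (1 3 2)}, so |H| = 3.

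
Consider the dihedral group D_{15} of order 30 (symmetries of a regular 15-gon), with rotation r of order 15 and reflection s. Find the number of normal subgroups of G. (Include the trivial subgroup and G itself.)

G has 28 subgroups. Checking conjugation-invariance by order — order 1: 1/1 normal; order 2: 0/15 normal; order 3: 1/1 normal; order 5: 1/1 normal; order 6: 0/5 normal; order 10: 0/3 normal; order 15: 1/1 normal; order 30: 1/1 normal.
Total normal subgroups: 5.

5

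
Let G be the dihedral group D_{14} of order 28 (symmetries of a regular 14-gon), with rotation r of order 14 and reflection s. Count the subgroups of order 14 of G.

3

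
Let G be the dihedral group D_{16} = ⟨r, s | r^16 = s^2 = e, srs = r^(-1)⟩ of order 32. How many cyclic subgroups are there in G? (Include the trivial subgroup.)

21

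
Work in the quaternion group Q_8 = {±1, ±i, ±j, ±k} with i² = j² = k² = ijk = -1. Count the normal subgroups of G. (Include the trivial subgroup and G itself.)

6

G has 6 subgroups. Checking conjugation-invariance by order — order 1: 1/1 normal; order 2: 1/1 normal; order 4: 3/3 normal; order 8: 1/1 normal.
Total normal subgroups: 6.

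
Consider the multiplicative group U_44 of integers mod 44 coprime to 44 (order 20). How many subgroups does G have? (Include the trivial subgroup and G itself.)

|G| = 20, so by Lagrange every subgroup order divides 20. Divisors: 1, 2, 4, 5, 10, 20.
Subgroups by order — order 1: 1; order 2: 3; order 4: 1; order 5: 1; order 10: 3; order 20: 1.
Total: 1 + 3 + 1 + 1 + 3 + 1 = 10.

10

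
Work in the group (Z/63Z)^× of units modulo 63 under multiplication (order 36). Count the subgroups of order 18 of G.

|G| = 36 and 18 | 36, so subgroups of order 18 are possible by Lagrange.
The subgroups of order 18 are: {1, 4, 10, 13, 16, 19, 22, 25, 31, 34, 37, 40, 43, 46, 52, 55, 58, 61}; {1, 2, 4, 8, 11, 16, 22, 23, 25, 29, 32, 37, 43, 44, 46, 50, 53, 58}; {1, 4, 5, 16, 17, 20, 22, 25, 26, 37, 38, 41, 43, 46, 47, 58, 59, 62}.
So G has 3 subgroups of order 18.

3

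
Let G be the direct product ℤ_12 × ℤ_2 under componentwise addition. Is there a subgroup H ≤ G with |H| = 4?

4 | 24. A subgroup of order 4 is {(0,0), (0,1), (6,0), (6,1)}.

Yes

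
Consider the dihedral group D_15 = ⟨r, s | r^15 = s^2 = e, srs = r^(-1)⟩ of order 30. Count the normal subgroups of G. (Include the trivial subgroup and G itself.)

G has 28 subgroups. Checking conjugation-invariance by order — order 1: 1/1 normal; order 2: 0/15 normal; order 3: 1/1 normal; order 5: 1/1 normal; order 6: 0/5 normal; order 10: 0/3 normal; order 15: 1/1 normal; order 30: 1/1 normal.
Total normal subgroups: 5.

5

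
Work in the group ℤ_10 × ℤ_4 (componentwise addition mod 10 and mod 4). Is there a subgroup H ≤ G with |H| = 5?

5 | 40. A subgroup of order 5 is {(0,0), (2,0), (4,0), (6,0), (8,0)}.

Yes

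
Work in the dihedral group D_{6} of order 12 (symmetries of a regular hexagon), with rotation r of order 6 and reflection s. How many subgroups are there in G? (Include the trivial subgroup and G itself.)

16

|G| = 12, so by Lagrange every subgroup order divides 12. Divisors: 1, 2, 3, 4, 6, 12.
Subgroups by order — order 1: 1; order 2: 7; order 3: 1; order 4: 3; order 6: 3; order 12: 1.
Total: 1 + 7 + 1 + 3 + 3 + 1 = 16.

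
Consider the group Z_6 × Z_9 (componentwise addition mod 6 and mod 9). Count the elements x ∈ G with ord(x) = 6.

An element (a,b) has order lcm(ord(a), ord(b)); count pairs with lcm equal to 6.
Enumerating gives 8 such elements.

8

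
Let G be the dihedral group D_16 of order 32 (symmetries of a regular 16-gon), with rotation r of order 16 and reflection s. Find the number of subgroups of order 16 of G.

3

|G| = 32 and 16 | 32, so subgroups of order 16 are possible by Lagrange.
The subgroups of order 16 are: {e, r, r^2, r^3, r^4, r^5, r^6, r^7, r^8, r^9, r^10, r^11, r^12, r^13, r^14, r^15}; {e, r^2, r^4, r^6, r^8, r^10, r^12, r^14, s, r^2s, r^4s, r^6s, r^8s, r^10s, r^12s, r^14s}; {e, r^2, r^4, r^6, r^8, r^10, r^12, r^14, rs, r^3s, r^5s, r^7s, r^9s, r^11s, r^13s, r^15s}.
So G has 3 subgroups of order 16.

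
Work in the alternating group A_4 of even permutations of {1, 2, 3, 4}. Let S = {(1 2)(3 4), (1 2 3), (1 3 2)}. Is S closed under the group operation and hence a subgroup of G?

No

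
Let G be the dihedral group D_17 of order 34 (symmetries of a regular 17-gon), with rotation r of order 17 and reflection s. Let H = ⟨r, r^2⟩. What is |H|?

17

|⟨r⟩| = 17 and |⟨r^2⟩| = 17, so |H| is a multiple of lcm(17, 17) = 17 and divides |G| = 34.
Closing under the operation: H = {e, r, r^2, r^3, r^4, r^5, r^6, r^7, r^8, r^9, r^10, r^11, r^12, r^13, r^14, r^15, r^16}, so |H| = 17.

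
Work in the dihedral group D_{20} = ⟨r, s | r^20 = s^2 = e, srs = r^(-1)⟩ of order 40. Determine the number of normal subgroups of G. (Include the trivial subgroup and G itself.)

9

G has 48 subgroups. Checking conjugation-invariance by order — order 1: 1/1 normal; order 2: 1/21 normal; order 4: 1/11 normal; order 5: 1/1 normal; order 8: 0/5 normal; order 10: 1/5 normal; order 20: 3/3 normal; order 40: 1/1 normal.
Total normal subgroups: 9.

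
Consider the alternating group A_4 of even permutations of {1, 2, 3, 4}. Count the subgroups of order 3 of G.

|G| = 12 and 3 | 12, so subgroups of order 3 are possible by Lagrange.
The subgroups of order 3 are: {e, (1 2 3), (1 3 2)}; {e, (1 2 4), (1 4 2)}; {e, (1 3 4), (1 4 3)}; {e, (2 3 4), (2 4 3)}.
So G has 4 subgroups of order 3.

4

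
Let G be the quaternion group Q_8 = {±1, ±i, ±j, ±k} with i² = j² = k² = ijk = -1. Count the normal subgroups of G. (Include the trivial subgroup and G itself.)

G has 6 subgroups. Checking conjugation-invariance by order — order 1: 1/1 normal; order 2: 1/1 normal; order 4: 3/3 normal; order 8: 1/1 normal.
Total normal subgroups: 6.

6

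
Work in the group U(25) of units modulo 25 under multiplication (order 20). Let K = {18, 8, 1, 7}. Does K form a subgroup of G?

No

8 ∈ K but its inverse 22 ∉ K, so K is not a subgroup.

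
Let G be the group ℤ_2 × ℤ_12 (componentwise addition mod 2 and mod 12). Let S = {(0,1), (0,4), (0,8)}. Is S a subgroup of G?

No

The identity (0,0) ∉ S, so S is not a subgroup.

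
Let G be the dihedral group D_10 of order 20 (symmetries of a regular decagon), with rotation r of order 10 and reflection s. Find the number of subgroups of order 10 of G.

3

|G| = 20 and 10 | 20, so subgroups of order 10 are possible by Lagrange.
The subgroups of order 10 are: {e, r, r^2, r^3, r^4, r^5, r^6, r^7, r^8, r^9}; {e, r^2, r^4, r^6, r^8, s, r^2s, r^4s, r^6s, r^8s}; {e, r^2, r^4, r^6, r^8, rs, r^3s, r^5s, r^7s, r^9s}.
So G has 3 subgroups of order 10.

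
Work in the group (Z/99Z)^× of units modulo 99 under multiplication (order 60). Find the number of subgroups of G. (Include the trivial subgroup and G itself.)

20

|G| = 60, so by Lagrange every subgroup order divides 60. Divisors: 1, 2, 3, 4, 5, 6, 10, 12, 15, 20, 30, 60.
Subgroups by order — order 1: 1; order 2: 3; order 3: 1; order 4: 1; order 5: 1; order 6: 3; order 10: 3; order 12: 1; order 15: 1; order 20: 1; order 30: 3; order 60: 1.
Total: 1 + 3 + 1 + 1 + 1 + 3 + 3 + 1 + 1 + 1 + 3 + 1 = 20.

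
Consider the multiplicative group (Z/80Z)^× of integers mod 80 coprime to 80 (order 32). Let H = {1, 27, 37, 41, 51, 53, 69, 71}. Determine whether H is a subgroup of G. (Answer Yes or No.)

No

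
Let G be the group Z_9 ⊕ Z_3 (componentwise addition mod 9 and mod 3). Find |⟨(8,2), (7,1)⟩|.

9

|⟨(8,2)⟩| = 9 and |⟨(7,1)⟩| = 9, so |H| is a multiple of lcm(9, 9) = 9 and divides |G| = 27.
Closing under the operation: H = {(0,0), (1,1), (2,2), (3,0), (4,1), (5,2), (6,0), (7,1), (8,2)}, so |H| = 9.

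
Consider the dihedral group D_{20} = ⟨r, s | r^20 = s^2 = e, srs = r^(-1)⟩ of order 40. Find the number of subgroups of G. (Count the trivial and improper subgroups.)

48

|G| = 40, so by Lagrange every subgroup order divides 40. Divisors: 1, 2, 4, 5, 8, 10, 20, 40.
Subgroups by order — order 1: 1; order 2: 21; order 4: 11; order 5: 1; order 8: 5; order 10: 5; order 20: 3; order 40: 1.
Total: 1 + 21 + 11 + 1 + 5 + 5 + 3 + 1 = 48.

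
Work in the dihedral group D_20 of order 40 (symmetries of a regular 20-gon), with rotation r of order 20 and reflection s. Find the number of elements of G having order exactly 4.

2

The elements of order 4 are: r^5, r^15.
That's 2.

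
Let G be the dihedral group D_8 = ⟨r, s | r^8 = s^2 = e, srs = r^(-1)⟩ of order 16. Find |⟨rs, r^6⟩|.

|⟨rs⟩| = 2 and |⟨r^6⟩| = 4, so |H| is a multiple of lcm(2, 4) = 4 and divides |G| = 16.
Closing under the operation: H = {e, r^2, r^4, r^6, rs, r^3s, r^5s, r^7s}, so |H| = 8.

8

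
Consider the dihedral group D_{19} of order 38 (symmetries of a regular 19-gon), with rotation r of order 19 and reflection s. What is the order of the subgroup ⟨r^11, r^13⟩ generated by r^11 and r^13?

19

|⟨r^11⟩| = 19 and |⟨r^13⟩| = 19, so |H| is a multiple of lcm(19, 19) = 19 and divides |G| = 38.
Closing under the operation: H = {e, r, r^2, r^3, r^4, r^5, r^6, r^7, r^8, r^9, r^10, r^11, r^12, r^13, r^14, r^15, r^16, r^17, r^18}, so |H| = 19.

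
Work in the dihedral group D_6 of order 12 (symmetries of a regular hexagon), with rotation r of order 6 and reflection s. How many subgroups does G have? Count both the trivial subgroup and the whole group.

|G| = 12, so by Lagrange every subgroup order divides 12. Divisors: 1, 2, 3, 4, 6, 12.
Subgroups by order — order 1: 1; order 2: 7; order 3: 1; order 4: 3; order 6: 3; order 12: 1.
Total: 1 + 7 + 1 + 3 + 3 + 1 = 16.

16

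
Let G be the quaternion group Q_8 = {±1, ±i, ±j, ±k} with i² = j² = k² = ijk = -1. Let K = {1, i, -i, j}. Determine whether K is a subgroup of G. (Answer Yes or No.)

No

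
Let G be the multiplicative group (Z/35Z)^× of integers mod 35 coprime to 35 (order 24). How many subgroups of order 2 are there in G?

3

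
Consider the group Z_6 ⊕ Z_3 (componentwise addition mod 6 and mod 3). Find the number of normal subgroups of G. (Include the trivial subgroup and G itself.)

12

G is abelian, so every subgroup is normal.
G has 12 subgroups in total, hence 12 normal subgroups.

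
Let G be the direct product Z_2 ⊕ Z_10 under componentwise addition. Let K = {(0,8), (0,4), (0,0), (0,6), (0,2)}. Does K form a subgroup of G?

|K| = 5 divides |G| = 20, consistent with Lagrange.
K contains the identity, every element's inverse is in K, and K is closed under +: it is a subgroup.
In fact K = ⟨(0,2)⟩.

Yes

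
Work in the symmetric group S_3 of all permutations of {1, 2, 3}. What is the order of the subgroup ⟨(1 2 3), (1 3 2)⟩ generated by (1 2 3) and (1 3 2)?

3

|⟨(1 2 3)⟩| = 3 and |⟨(1 3 2)⟩| = 3, so |H| is a multiple of lcm(3, 3) = 3 and divides |G| = 6.
Closing under the operation: H = {e, (1 2 3), (1 3 2)}, so |H| = 3.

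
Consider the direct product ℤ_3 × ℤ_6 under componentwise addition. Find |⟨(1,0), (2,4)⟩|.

9

|⟨(1,0)⟩| = 3 and |⟨(2,4)⟩| = 3, so |H| is a multiple of lcm(3, 3) = 3 and divides |G| = 18.
Closing under the operation: H = {(0,0), (0,2), (0,4), (1,0), (1,2), (1,4), (2,0), (2,2), (2,4)}, so |H| = 9.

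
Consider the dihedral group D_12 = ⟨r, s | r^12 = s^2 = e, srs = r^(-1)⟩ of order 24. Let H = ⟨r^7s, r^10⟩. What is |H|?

|⟨r^7s⟩| = 2 and |⟨r^10⟩| = 6, so |H| is a multiple of lcm(2, 6) = 6 and divides |G| = 24.
Closing under the operation: H = {e, r^2, r^4, r^6, r^8, r^10, rs, r^3s, r^5s, r^7s, r^9s, r^11s}, so |H| = 12.

12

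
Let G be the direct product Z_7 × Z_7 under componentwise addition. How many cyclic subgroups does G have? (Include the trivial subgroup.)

Each element a generates a cyclic subgroup ⟨a⟩; distinct elements may generate the same one (a cyclic group of order d has φ(d) generators).
Cyclic subgroups by order — order 1: 1; order 7: 8.
Total: 9.

9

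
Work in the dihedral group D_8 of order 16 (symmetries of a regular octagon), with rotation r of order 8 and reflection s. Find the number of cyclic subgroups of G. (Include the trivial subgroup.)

Each element a generates a cyclic subgroup ⟨a⟩; distinct elements may generate the same one (a cyclic group of order d has φ(d) generators).
Cyclic subgroups by order — order 1: 1; order 2: 9; order 4: 1; order 8: 1.
Total: 12.

12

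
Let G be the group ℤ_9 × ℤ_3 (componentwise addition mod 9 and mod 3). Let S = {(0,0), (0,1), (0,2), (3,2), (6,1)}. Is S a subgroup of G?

No

|S| = 5 does not divide |G| = 27, so by Lagrange S is not a subgroup.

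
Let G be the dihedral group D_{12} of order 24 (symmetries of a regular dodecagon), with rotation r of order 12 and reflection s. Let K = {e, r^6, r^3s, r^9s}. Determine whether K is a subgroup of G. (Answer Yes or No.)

|K| = 4 divides |G| = 24, consistent with Lagrange.
K contains the identity, every element's inverse is in K, and K is closed under ·: it is a subgroup.

Yes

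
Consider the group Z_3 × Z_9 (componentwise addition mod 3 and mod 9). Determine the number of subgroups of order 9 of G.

4

|G| = 27 and 9 | 27, so subgroups of order 9 are possible by Lagrange.
The subgroups of order 9 are: {(0,0), (0,1), (0,2), (0,3), (0,4), (0,5), (0,6), (0,7), (0,8)}; {(0,0), (0,3), (0,6), (1,0), (1,3), (1,6), (2,0), (2,3), (2,6)}; {(0,0), (0,3), (0,6), (1,1), (1,4), (1,7), (2,2), (2,5), (2,8)}; {(0,0), (0,3), (0,6), (1,2), (1,5), (1,8), (2,1), (2,4), (2,7)}.
So G has 4 subgroups of order 9.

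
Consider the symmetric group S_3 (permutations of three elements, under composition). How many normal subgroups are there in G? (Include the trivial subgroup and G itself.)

3

G has 6 subgroups. Checking conjugation-invariance by order — order 1: 1/1 normal; order 2: 0/3 normal; order 3: 1/1 normal; order 6: 1/1 normal.
Total normal subgroups: 3.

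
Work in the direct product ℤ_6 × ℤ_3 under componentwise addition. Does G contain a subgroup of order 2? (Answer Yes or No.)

Yes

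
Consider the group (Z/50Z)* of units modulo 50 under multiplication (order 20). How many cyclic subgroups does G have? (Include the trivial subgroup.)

Group the elements of G by the cyclic subgroup they generate; each cyclic subgroup of order d accounts for φ(d) elements.
Cyclic subgroups by order — order 1: 1; order 2: 1; order 4: 1; order 5: 1; order 10: 1; order 20: 1.
Total: 6.

6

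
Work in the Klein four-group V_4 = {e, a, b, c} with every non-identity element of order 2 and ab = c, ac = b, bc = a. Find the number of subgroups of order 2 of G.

3

|G| = 4 and 2 | 4, so subgroups of order 2 are possible by Lagrange.
The subgroups of order 2 are: {e, a}; {e, b}; {e, c}.
So G has 3 subgroups of order 2.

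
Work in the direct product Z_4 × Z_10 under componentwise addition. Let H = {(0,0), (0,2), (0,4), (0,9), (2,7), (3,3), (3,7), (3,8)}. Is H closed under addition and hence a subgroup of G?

(3,8) ∈ H but its inverse (1,2) ∉ H, so H is not a subgroup.

No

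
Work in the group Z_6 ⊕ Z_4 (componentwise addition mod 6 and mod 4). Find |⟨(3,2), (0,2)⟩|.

|⟨(3,2)⟩| = 2 and |⟨(0,2)⟩| = 2, so |H| is a multiple of lcm(2, 2) = 2 and divides |G| = 24.
Closing under the operation: H = {(0,0), (0,2), (3,0), (3,2)}, so |H| = 4.

4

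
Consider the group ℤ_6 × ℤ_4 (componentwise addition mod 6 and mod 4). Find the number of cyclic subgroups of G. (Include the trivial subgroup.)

Group the elements of G by the cyclic subgroup they generate; each cyclic subgroup of order d accounts for φ(d) elements.
Cyclic subgroups by order — order 1: 1; order 2: 3; order 3: 1; order 4: 2; order 6: 3; order 12: 2.
Total: 12.

12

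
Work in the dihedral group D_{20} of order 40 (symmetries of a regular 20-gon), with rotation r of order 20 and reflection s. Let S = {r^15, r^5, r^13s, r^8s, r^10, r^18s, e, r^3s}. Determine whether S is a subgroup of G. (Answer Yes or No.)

|S| = 8 divides |G| = 40, consistent with Lagrange.
S contains the identity, every element's inverse is in S, and S is closed under ·: it is a subgroup.

Yes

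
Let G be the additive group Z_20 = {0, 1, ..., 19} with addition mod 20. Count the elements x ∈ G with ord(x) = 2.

1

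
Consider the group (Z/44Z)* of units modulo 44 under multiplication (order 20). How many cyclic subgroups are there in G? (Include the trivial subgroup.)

8

Each element a generates a cyclic subgroup ⟨a⟩; distinct elements may generate the same one (a cyclic group of order d has φ(d) generators).
Cyclic subgroups by order — order 1: 1; order 2: 3; order 5: 1; order 10: 3.
Total: 8.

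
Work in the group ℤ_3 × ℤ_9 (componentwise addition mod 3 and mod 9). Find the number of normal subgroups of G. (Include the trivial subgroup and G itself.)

G is abelian, so every subgroup is normal.
G has 10 subgroups in total, hence 10 normal subgroups.

10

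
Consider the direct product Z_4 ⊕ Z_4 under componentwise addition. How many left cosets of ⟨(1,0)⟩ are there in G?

4

|⟨(1,0)⟩| = 4 and |G| = 16.
By Lagrange, [G : H] = |G|/|H| = 16/4 = 4.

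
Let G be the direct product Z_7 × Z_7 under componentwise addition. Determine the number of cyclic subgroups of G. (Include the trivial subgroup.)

9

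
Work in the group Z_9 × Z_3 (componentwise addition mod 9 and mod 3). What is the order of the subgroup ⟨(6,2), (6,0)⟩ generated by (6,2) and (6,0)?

9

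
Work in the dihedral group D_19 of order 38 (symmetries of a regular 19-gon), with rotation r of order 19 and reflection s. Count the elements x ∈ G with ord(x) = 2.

19

Enumerating element orders in G gives 19 elements of order 2.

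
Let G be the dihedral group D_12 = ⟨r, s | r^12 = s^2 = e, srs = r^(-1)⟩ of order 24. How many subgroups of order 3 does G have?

1

|G| = 24 and 3 | 24, so subgroups of order 3 are possible by Lagrange.
The subgroups of order 3 are: {e, r^4, r^8}.
So G has 1 subgroup of order 3.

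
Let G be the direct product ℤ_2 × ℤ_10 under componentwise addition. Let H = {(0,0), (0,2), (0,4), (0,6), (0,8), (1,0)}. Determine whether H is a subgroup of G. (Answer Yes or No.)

No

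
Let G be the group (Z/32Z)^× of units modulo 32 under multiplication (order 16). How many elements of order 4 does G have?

4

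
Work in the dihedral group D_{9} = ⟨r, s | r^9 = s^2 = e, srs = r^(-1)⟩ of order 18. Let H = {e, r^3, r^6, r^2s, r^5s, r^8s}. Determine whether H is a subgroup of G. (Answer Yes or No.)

|H| = 6 divides |G| = 18, consistent with Lagrange.
H contains the identity, every element's inverse is in H, and H is closed under ·: it is a subgroup.

Yes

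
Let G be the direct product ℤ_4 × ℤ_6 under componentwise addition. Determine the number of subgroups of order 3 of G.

1

|G| = 24 and 3 | 24, so subgroups of order 3 are possible by Lagrange.
The subgroups of order 3 are: {(0,0), (0,2), (0,4)}.
So G has 1 subgroup of order 3.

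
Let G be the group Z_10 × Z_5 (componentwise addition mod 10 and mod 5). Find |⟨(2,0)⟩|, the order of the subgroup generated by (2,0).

The order of (2,0) in Z_10 × Z_5 is lcm(ord(2) in Z_10, ord(0) in Z_5).
ord(2) = 5 and ord(0) = 1, so |⟨(2,0)⟩| = lcm(5, 1) = 5.

5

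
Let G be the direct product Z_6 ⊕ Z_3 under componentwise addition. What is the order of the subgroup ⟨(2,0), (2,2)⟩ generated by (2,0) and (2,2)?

9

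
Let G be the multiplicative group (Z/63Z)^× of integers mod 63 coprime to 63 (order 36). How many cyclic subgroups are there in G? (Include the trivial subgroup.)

Each element a generates a cyclic subgroup ⟨a⟩; distinct elements may generate the same one (a cyclic group of order d has φ(d) generators).
Cyclic subgroups by order — order 1: 1; order 2: 3; order 3: 4; order 6: 12.
Total: 20.

20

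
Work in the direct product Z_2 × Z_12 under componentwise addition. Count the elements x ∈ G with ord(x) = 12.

8

An element (a,b) has order lcm(ord(a), ord(b)); count pairs with lcm equal to 12.
Enumerating gives 8 such elements.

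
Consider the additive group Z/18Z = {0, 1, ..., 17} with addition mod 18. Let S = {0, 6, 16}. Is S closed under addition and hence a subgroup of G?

16 ∈ S but its inverse 2 ∉ S, so S is not a subgroup.

No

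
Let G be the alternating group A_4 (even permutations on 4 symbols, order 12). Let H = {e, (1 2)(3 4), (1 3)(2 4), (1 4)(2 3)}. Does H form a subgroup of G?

|H| = 4 divides |G| = 12, consistent with Lagrange.
H contains the identity, every element's inverse is in H, and H is closed under ∘: it is a subgroup.

Yes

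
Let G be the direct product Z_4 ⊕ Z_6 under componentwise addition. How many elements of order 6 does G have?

6

An element (a,b) has order lcm(ord(a), ord(b)); count pairs with lcm equal to 6.
Enumerating gives 6 such elements.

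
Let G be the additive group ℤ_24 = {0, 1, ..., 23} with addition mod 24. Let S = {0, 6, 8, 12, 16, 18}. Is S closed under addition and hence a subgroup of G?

No

Closure fails: 16 + 18 = 10 ∉ S. So S is not a subgroup.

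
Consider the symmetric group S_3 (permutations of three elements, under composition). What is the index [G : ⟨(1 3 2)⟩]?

2

|⟨(1 3 2)⟩| = 3 and |G| = 6.
By Lagrange, [G : H] = |G|/|H| = 6/3 = 2.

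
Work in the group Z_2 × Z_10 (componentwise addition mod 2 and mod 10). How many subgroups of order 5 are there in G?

|G| = 20 and 5 | 20, so subgroups of order 5 are possible by Lagrange.
The subgroups of order 5 are: {(0,0), (0,2), (0,4), (0,6), (0,8)}.
So G has 1 subgroup of order 5.

1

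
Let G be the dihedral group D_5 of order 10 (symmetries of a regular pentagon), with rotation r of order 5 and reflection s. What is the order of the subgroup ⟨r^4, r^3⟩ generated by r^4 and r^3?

|⟨r^4⟩| = 5 and |⟨r^3⟩| = 5, so |H| is a multiple of lcm(5, 5) = 5 and divides |G| = 10.
Closing under the operation: H = {e, r, r^2, r^3, r^4}, so |H| = 5.

5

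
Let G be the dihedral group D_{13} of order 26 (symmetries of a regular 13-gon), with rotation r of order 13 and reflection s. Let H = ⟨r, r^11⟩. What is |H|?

13

|⟨r⟩| = 13 and |⟨r^11⟩| = 13, so |H| is a multiple of lcm(13, 13) = 13 and divides |G| = 26.
Closing under the operation: H = {e, r, r^2, r^3, r^4, r^5, r^6, r^7, r^8, r^9, r^10, r^11, r^12}, so |H| = 13.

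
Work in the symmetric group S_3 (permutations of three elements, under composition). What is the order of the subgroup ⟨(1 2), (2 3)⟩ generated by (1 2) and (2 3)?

|⟨(1 2)⟩| = 2 and |⟨(2 3)⟩| = 2, so |H| is a multiple of lcm(2, 2) = 2 and divides |G| = 6.
Closing {(1 2), (2 3)} under the group operation gives all of G, so |H| = 6.

6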